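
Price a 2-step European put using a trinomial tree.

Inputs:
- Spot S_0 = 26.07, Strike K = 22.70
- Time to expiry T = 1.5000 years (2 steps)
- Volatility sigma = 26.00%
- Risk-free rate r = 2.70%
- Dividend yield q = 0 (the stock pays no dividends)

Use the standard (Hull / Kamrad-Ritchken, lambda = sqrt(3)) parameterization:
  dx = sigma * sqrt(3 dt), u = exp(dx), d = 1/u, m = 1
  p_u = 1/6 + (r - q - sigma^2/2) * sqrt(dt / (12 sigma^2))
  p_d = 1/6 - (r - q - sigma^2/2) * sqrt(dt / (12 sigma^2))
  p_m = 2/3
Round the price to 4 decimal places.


dt = T/N = 0.750000; dx = sigma*sqrt(3*dt) = 0.390000
u = exp(dx) = 1.476981; d = 1/u = 0.677057
p_u = 0.160128, p_m = 0.666667, p_d = 0.173205
Discount per step: exp(-r*dt) = 0.979954
Stock lattice S(k, j) with j the centered position index:
  k=0: S(0,+0) = 26.0700
  k=1: S(1,-1) = 17.6509; S(1,+0) = 26.0700; S(1,+1) = 38.5049
  k=2: S(2,-2) = 11.9506; S(2,-1) = 17.6509; S(2,+0) = 26.0700; S(2,+1) = 38.5049; S(2,+2) = 56.8710
Terminal payoffs V(N, j) = max(K - S_T, 0):
  V(2,-2) = 10.749355; V(2,-1) = 5.049127; V(2,+0) = 0.000000; V(2,+1) = 0.000000; V(2,+2) = 0.000000
Backward induction: V(k, j) = exp(-r*dt) * [p_u * V(k+1, j+1) + p_m * V(k+1, j) + p_d * V(k+1, j-1)]
  V(1,-1) = exp(-r*dt) * [p_u*0.000000 + p_m*5.049127 + p_d*10.749355] = 5.123127
  V(1,+0) = exp(-r*dt) * [p_u*0.000000 + p_m*0.000000 + p_d*5.049127] = 0.857004
  V(1,+1) = exp(-r*dt) * [p_u*0.000000 + p_m*0.000000 + p_d*0.000000] = 0.000000
  V(0,+0) = exp(-r*dt) * [p_u*0.000000 + p_m*0.857004 + p_d*5.123127] = 1.429446

Answer: Price = V(0,0) = 1.4294


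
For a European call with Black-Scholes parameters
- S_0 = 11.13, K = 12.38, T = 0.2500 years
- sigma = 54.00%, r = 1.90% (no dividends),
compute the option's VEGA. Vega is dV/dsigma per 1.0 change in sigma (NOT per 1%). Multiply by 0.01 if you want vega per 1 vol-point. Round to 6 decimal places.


Answer: Vega = 2.156244

Derivation:
d1 = -0.2416225999; d2 = -0.5116225999
phi(d1) = 0.3874651872; exp(-qT) = 1.0000000000; exp(-rT) = 0.9952612634
Vega = S * exp(-qT) * phi(d1) * sqrt(T) = 11.1300 * 1.0000000000 * 0.3874651872 * 0.5000000000 = 2.156244


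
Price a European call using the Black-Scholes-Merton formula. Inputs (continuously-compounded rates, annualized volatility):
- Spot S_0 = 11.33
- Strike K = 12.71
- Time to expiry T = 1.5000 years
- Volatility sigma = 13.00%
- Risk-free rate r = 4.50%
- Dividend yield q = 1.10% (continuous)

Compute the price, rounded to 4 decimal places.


d1 = (ln(S/K) + (r - q + 0.5*sigma^2) * T) / (sigma * sqrt(T)) = -0.32195095
d2 = d1 - sigma * sqrt(T) = -0.48116778
exp(-rT) = 0.93472772; exp(-qT) = 0.98363538
C = S_0 * exp(-qT) * N(d1) - K * exp(-rT) * N(d2)
N(d1) = 0.37374493; N(d2) = 0.31519863
C = 11.3300 * 0.98363538 * 0.37374493 - 12.7100 * 0.93472772 * 0.31519863 = 0.4206

Answer: Price = 0.4206


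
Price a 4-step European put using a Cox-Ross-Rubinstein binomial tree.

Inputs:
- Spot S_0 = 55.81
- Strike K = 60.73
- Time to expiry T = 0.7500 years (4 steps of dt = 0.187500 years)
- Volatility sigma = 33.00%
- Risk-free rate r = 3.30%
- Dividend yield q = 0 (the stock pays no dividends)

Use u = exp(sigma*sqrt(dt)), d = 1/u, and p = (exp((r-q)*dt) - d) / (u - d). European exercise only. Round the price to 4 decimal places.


Answer: Price = V(0,0) = 8.6271

Derivation:
dt = T/N = 0.187500
u = exp(sigma*sqrt(dt)) = 1.153608; d = 1/u = 0.866846
p = (exp((r-q)*dt) - d) / (u - d) = 0.485981
Discount per step: exp(-r*dt) = 0.993832
Stock lattice S(k, i) with i counting down-moves:
  k=0: S(0,0) = 55.8100
  k=1: S(1,0) = 64.3828; S(1,1) = 48.3787
  k=2: S(2,0) = 74.2726; S(2,1) = 55.8100; S(2,2) = 41.9368
  k=3: S(3,0) = 85.6814; S(3,1) = 64.3828; S(3,2) = 48.3787; S(3,3) = 36.3528
  k=4: S(4,0) = 98.8427; S(4,1) = 74.2726; S(4,2) = 55.8100; S(4,3) = 41.9368; S(4,4) = 31.5122
Terminal payoffs V(N, i) = max(K - S_T, 0):
  V(4,0) = 0.000000; V(4,1) = 0.000000; V(4,2) = 4.920000; V(4,3) = 18.793160; V(4,4) = 29.217752
Backward induction: V(k, i) = exp(-r*dt) * [p * V(k+1, i) + (1-p) * V(k+1, i+1)].
  V(3,0) = exp(-r*dt) * [p*0.000000 + (1-p)*0.000000] = 0.000000
  V(3,1) = exp(-r*dt) * [p*0.000000 + (1-p)*4.920000] = 2.513373
  V(3,2) = exp(-r*dt) * [p*4.920000 + (1-p)*18.793160] = 11.976730
  V(3,3) = exp(-r*dt) * [p*18.793160 + (1-p)*29.217752] = 24.002620
  V(2,0) = exp(-r*dt) * [p*0.000000 + (1-p)*2.513373] = 1.283952
  V(2,1) = exp(-r*dt) * [p*2.513373 + (1-p)*11.976730] = 7.332208
  V(2,2) = exp(-r*dt) * [p*11.976730 + (1-p)*24.002620] = 18.046257
  V(1,0) = exp(-r*dt) * [p*1.283952 + (1-p)*7.332208] = 4.365773
  V(1,1) = exp(-r*dt) * [p*7.332208 + (1-p)*18.046257] = 12.760233
  V(0,0) = exp(-r*dt) * [p*4.365773 + (1-p)*12.760233] = 8.627138


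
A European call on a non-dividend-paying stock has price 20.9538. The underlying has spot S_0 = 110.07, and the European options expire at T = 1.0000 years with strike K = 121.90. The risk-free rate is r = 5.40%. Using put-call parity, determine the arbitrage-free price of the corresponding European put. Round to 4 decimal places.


Put-call parity: C - P = S_0 * exp(-qT) - K * exp(-rT).
S_0 * exp(-qT) = 110.0700 * 1.00000000 = 110.07000000
K * exp(-rT) = 121.9000 * 0.94743211 = 115.49197378
P = C - S*exp(-qT) + K*exp(-rT)
P = 20.9538 - 110.07000000 + 115.49197378 = 26.3758

Answer: Put price = 26.3758


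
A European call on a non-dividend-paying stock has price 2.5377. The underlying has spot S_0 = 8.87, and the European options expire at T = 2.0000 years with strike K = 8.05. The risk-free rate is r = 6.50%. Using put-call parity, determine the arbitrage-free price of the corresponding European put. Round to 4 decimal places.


Answer: Put price = 0.7364

Derivation:
Put-call parity: C - P = S_0 * exp(-qT) - K * exp(-rT).
S_0 * exp(-qT) = 8.8700 * 1.00000000 = 8.87000000
K * exp(-rT) = 8.0500 * 0.87809543 = 7.06866822
P = C - S*exp(-qT) + K*exp(-rT)
P = 2.5377 - 8.87000000 + 7.06866822 = 0.7364


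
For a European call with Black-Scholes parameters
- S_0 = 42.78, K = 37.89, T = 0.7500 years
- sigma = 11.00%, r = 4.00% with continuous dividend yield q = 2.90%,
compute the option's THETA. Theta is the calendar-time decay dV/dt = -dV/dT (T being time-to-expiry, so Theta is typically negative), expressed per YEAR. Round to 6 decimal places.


d1 = 1.4084300114; d2 = 1.3131672170
phi(d1) = 0.1479655087; exp(-qT) = 0.9784848257; exp(-rT) = 0.9704455335
Theta = -S*exp(-qT)*phi(d1)*sigma/(2*sqrt(T)) - r*K*exp(-rT)*N(d2) + q*S*exp(-qT)*N(d1)
N(d1) = 0.9204981111; N(d2) = 0.9054366960; sqrt(T) = 0.8660254038
Term 1 = -42.7800 * 0.9784848257 * 0.1479655087 * 0.1100 / (2 * 0.8660254038) = -0.3933574905
Term 2 = -0.0400 * 37.8900 * 0.9704455335 * 0.9054366960 = -1.3317228574
Term 3 = 0.0290 * 42.7800 * 0.9784848257 * 0.9204981111 = 1.1174182878
Theta = -0.3933574905 + (-1.3317228574) + (1.1174182878) = -0.607662

Answer: Theta = -0.607662


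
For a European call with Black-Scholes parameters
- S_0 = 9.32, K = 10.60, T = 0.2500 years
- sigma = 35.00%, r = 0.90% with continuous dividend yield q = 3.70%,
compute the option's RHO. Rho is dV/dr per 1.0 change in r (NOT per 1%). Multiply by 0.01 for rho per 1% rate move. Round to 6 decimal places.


d1 = -0.6878792710; d2 = -0.8628792710
phi(d1) = 0.3148913945; exp(-qT) = 0.9907926496; exp(-rT) = 0.9977525294
N(d2) = 0.1941019244
Rho = K*T*exp(-rT)*N(d2) = 10.6000 * 0.2500 * 0.9977525294 * 0.1941019244 = 0.513214

Answer: Rho = 0.513214


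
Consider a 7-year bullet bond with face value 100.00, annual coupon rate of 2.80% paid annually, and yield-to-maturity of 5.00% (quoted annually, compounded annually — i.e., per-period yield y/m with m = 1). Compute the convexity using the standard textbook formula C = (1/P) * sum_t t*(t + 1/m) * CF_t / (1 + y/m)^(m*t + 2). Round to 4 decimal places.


Answer: Convexity = 45.1123

Derivation:
Coupon per period c = face * coupon_rate / m = 2.800000
Periods per year m = 1; per-period yield y/m = 0.050000
Number of cashflows N = 7
Cashflows (t years, CF_t, discount factor 1/(1+y/m)^(m*t), PV):
  t = 1.0000: CF_t = 2.800000, DF = 0.952381, PV = 2.666667
  t = 2.0000: CF_t = 2.800000, DF = 0.907029, PV = 2.539683
  t = 3.0000: CF_t = 2.800000, DF = 0.863838, PV = 2.418745
  t = 4.0000: CF_t = 2.800000, DF = 0.822702, PV = 2.303567
  t = 5.0000: CF_t = 2.800000, DF = 0.783526, PV = 2.193873
  t = 6.0000: CF_t = 2.800000, DF = 0.746215, PV = 2.089403
  t = 7.0000: CF_t = 102.800000, DF = 0.710681, PV = 73.058041
Price P = sum_t PV_t = 87.269979
Convexity numerator sum_t t*(t + 1/m) * CF_t / (1+y/m)^(m*t + 2):
  t = 1.0000: term = 4.837491
  t = 2.0000: term = 13.821402
  t = 3.0000: term = 26.326479
  t = 4.0000: term = 41.788062
  t = 5.0000: term = 59.697232
  t = 6.0000: term = 79.596309
  t = 7.0000: term = 3710.884609
Convexity = (1/P) * sum = 3936.951583 / 87.269979 = 45.112324


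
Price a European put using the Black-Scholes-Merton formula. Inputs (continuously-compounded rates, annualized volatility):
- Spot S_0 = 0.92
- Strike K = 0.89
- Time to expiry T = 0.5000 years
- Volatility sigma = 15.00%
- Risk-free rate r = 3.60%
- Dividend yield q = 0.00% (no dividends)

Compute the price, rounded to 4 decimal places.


d1 = (ln(S/K) + (r - q + 0.5*sigma^2) * T) / (sigma * sqrt(T)) = 0.53530064
d2 = d1 - sigma * sqrt(T) = 0.42923463
exp(-rT) = 0.98216103; exp(-qT) = 1.00000000
P = K * exp(-rT) * N(-d2) - S_0 * exp(-qT) * N(-d1)
N(-d1) = 0.29622099; N(-d2) = 0.33387624
P = 0.8900 * 0.98216103 * 0.33387624 - 0.9200 * 1.00000000 * 0.29622099 = 0.0193

Answer: Price = 0.0193


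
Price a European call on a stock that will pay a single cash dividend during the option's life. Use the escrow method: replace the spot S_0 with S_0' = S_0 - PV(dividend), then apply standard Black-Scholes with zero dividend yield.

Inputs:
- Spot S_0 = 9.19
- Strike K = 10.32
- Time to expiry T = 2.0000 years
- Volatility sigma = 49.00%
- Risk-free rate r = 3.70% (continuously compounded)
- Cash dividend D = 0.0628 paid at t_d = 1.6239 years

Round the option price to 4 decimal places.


Answer: Price = 2.3155

Derivation:
PV(D) = D * exp(-r * t_d) = 0.0628 * 0.94168515 = 0.05913783
S_0' = S_0 - PV(D) = 9.1900 - 0.05913783 = 9.13086217
d1 = (ln(S_0'/K) + (r + sigma^2/2)*T) / (sigma*sqrt(T)) = 0.27660338
d2 = d1 - sigma*sqrt(T) = -0.41636127
exp(-rT) = 0.92867169
N(d1) = 0.60895767; N(d2) = 0.33857283
C = S_0' * N(d1) - K * exp(-rT) * N(d2) = 9.13086217 * 0.60895767 - 10.3200 * 0.92867169 * 0.33857283 = 2.3155


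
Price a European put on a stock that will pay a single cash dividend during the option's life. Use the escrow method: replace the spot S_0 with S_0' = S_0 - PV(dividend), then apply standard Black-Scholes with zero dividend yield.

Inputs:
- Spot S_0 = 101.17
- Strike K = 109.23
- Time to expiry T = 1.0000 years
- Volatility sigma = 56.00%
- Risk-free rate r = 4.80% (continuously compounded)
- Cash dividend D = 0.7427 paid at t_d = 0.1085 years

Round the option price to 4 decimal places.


Answer: Price = 24.4382

Derivation:
PV(D) = D * exp(-r * t_d) = 0.7427 * 0.99480554 = 0.73884207
S_0' = S_0 - PV(D) = 101.1700 - 0.73884207 = 100.43115793
d1 = (ln(S_0'/K) + (r + sigma^2/2)*T) / (sigma*sqrt(T)) = 0.21574419
d2 = d1 - sigma*sqrt(T) = -0.34425581
exp(-rT) = 0.95313379
N(-d1) = 0.41459358; N(-d2) = 0.63467304
P = K * exp(-rT) * N(-d2) - S_0' * N(-d1) = 109.2300 * 0.95313379 * 0.63467304 - 100.43115793 * 0.41459358 = 24.4382


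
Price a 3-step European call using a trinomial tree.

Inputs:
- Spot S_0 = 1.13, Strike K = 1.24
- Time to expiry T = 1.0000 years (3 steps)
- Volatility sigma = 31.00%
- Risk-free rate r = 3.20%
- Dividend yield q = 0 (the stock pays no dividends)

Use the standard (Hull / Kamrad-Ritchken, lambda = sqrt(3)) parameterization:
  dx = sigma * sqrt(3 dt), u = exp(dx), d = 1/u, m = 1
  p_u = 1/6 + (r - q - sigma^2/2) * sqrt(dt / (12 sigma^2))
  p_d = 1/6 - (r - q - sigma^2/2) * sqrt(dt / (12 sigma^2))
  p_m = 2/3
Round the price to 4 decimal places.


dt = T/N = 0.333333; dx = sigma*sqrt(3*dt) = 0.310000
u = exp(dx) = 1.363425; d = 1/u = 0.733447
p_u = 0.158038, p_m = 0.666667, p_d = 0.175296
Discount per step: exp(-r*dt) = 0.989390
Stock lattice S(k, j) with j the centered position index:
  k=0: S(0,+0) = 1.1300
  k=1: S(1,-1) = 0.8288; S(1,+0) = 1.1300; S(1,+1) = 1.5407
  k=2: S(2,-2) = 0.6079; S(2,-1) = 0.8288; S(2,+0) = 1.1300; S(2,+1) = 1.5407; S(2,+2) = 2.1006
  k=3: S(3,-3) = 0.4458; S(3,-2) = 0.6079; S(3,-1) = 0.8288; S(3,+0) = 1.1300; S(3,+1) = 1.5407; S(3,+2) = 2.1006; S(3,+3) = 2.8640
Terminal payoffs V(N, j) = max(S_T - K, 0):
  V(3,-3) = 0.000000; V(3,-2) = 0.000000; V(3,-1) = 0.000000; V(3,+0) = 0.000000; V(3,+1) = 0.300670; V(3,+2) = 0.860589; V(3,+3) = 1.623995
Backward induction: V(k, j) = exp(-r*dt) * [p_u * V(k+1, j+1) + p_m * V(k+1, j) + p_d * V(k+1, j-1)]
  V(2,-2) = exp(-r*dt) * [p_u*0.000000 + p_m*0.000000 + p_d*0.000000] = 0.000000
  V(2,-1) = exp(-r*dt) * [p_u*0.000000 + p_m*0.000000 + p_d*0.000000] = 0.000000
  V(2,+0) = exp(-r*dt) * [p_u*0.300670 + p_m*0.000000 + p_d*0.000000] = 0.047013
  V(2,+1) = exp(-r*dt) * [p_u*0.860589 + p_m*0.300670 + p_d*0.000000] = 0.332883
  V(2,+2) = exp(-r*dt) * [p_u*1.623995 + p_m*0.860589 + p_d*0.300670] = 0.873715
  V(1,-1) = exp(-r*dt) * [p_u*0.047013 + p_m*0.000000 + p_d*0.000000] = 0.007351
  V(1,+0) = exp(-r*dt) * [p_u*0.332883 + p_m*0.047013 + p_d*0.000000] = 0.083059
  V(1,+1) = exp(-r*dt) * [p_u*0.873715 + p_m*0.332883 + p_d*0.047013] = 0.364336
  V(0,+0) = exp(-r*dt) * [p_u*0.364336 + p_m*0.083059 + p_d*0.007351] = 0.113028

Answer: Price = V(0,0) = 0.1130


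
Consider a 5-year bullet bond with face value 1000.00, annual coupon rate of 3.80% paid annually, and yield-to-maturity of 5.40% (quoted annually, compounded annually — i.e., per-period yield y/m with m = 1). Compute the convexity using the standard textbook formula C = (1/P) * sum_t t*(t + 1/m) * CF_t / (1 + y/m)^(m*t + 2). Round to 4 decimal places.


Answer: Convexity = 24.3738

Derivation:
Coupon per period c = face * coupon_rate / m = 38.000000
Periods per year m = 1; per-period yield y/m = 0.054000
Number of cashflows N = 5
Cashflows (t years, CF_t, discount factor 1/(1+y/m)^(m*t), PV):
  t = 1.0000: CF_t = 38.000000, DF = 0.948767, PV = 36.053131
  t = 2.0000: CF_t = 38.000000, DF = 0.900158, PV = 34.206007
  t = 3.0000: CF_t = 38.000000, DF = 0.854040, PV = 32.453517
  t = 4.0000: CF_t = 38.000000, DF = 0.810285, PV = 30.790813
  t = 5.0000: CF_t = 1038.000000, DF = 0.768771, PV = 797.984212
Price P = sum_t PV_t = 931.487679
Convexity numerator sum_t t*(t + 1/m) * CF_t / (1+y/m)^(m*t + 2):
  t = 1.0000: term = 64.907033
  t = 2.0000: term = 184.744877
  t = 3.0000: term = 350.559538
  t = 4.0000: term = 554.331971
  t = 5.0000: term = 21549.357798
Convexity = (1/P) * sum = 22703.901218 / 931.487679 = 24.373807


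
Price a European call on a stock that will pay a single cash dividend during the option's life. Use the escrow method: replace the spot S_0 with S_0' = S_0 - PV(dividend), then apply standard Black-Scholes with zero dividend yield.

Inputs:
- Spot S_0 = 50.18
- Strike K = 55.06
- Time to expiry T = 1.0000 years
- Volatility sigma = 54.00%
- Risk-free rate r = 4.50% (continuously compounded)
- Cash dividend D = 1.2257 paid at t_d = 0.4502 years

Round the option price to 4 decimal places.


PV(D) = D * exp(-r * t_d) = 1.2257 * 0.97994483 = 1.20111838
S_0' = S_0 - PV(D) = 50.1800 - 1.20111838 = 48.97888162
d1 = (ln(S_0'/K) + (r + sigma^2/2)*T) / (sigma*sqrt(T)) = 0.13660318
d2 = d1 - sigma*sqrt(T) = -0.40339682
exp(-rT) = 0.95599748
N(d1) = 0.55432777; N(d2) = 0.34332816
C = S_0' * N(d1) - K * exp(-rT) * N(d2) = 48.97888162 * 0.55432777 - 55.0600 * 0.95599748 * 0.34332816 = 9.0785

Answer: Price = 9.0785


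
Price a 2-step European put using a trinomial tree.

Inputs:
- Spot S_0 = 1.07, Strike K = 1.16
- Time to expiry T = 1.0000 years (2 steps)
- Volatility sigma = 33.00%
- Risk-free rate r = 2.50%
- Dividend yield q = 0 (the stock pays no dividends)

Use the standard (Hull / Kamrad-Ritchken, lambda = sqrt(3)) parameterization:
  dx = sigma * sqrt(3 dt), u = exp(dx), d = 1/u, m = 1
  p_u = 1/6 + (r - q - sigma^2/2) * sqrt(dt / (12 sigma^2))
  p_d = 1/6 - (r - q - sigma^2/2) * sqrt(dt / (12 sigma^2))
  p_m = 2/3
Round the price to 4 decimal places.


dt = T/N = 0.500000; dx = sigma*sqrt(3*dt) = 0.404166
u = exp(dx) = 1.498052; d = 1/u = 0.667533
p_u = 0.148450, p_m = 0.666667, p_d = 0.184883
Discount per step: exp(-r*dt) = 0.987578
Stock lattice S(k, j) with j the centered position index:
  k=0: S(0,+0) = 1.0700
  k=1: S(1,-1) = 0.7143; S(1,+0) = 1.0700; S(1,+1) = 1.6029
  k=2: S(2,-2) = 0.4768; S(2,-1) = 0.7143; S(2,+0) = 1.0700; S(2,+1) = 1.6029; S(2,+2) = 2.4013
Terminal payoffs V(N, j) = max(K - S_T, 0):
  V(2,-2) = 0.683207; V(2,-1) = 0.445739; V(2,+0) = 0.090000; V(2,+1) = 0.000000; V(2,+2) = 0.000000
Backward induction: V(k, j) = exp(-r*dt) * [p_u * V(k+1, j+1) + p_m * V(k+1, j) + p_d * V(k+1, j-1)]
  V(1,-1) = exp(-r*dt) * [p_u*0.090000 + p_m*0.445739 + p_d*0.683207] = 0.431407
  V(1,+0) = exp(-r*dt) * [p_u*0.000000 + p_m*0.090000 + p_d*0.445739] = 0.140641
  V(1,+1) = exp(-r*dt) * [p_u*0.000000 + p_m*0.000000 + p_d*0.090000] = 0.016433
  V(0,+0) = exp(-r*dt) * [p_u*0.016433 + p_m*0.140641 + p_d*0.431407] = 0.173774

Answer: Price = V(0,0) = 0.1738


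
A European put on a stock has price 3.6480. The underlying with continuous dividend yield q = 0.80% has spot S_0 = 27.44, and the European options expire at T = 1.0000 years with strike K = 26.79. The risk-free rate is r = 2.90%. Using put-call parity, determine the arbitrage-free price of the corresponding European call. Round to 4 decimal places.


Put-call parity: C - P = S_0 * exp(-qT) - K * exp(-rT).
S_0 * exp(-qT) = 27.4400 * 0.99203191 = 27.22135574
K * exp(-rT) = 26.7900 * 0.97141646 = 26.02424708
C = P + S*exp(-qT) - K*exp(-rT)
C = 3.6480 + 27.22135574 - 26.02424708 = 4.8451

Answer: Call price = 4.8451


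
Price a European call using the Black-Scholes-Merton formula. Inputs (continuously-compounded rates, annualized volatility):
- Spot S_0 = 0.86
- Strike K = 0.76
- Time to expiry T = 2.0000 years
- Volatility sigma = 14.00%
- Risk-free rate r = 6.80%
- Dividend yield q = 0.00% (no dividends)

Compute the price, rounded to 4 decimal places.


d1 = (ln(S/K) + (r - q + 0.5*sigma^2) * T) / (sigma * sqrt(T)) = 1.41024344
d2 = d1 - sigma * sqrt(T) = 1.21225354
exp(-rT) = 0.87284263; exp(-qT) = 1.00000000
C = S_0 * exp(-qT) * N(d1) - K * exp(-rT) * N(d2)
N(d1) = 0.92076609; N(d2) = 0.88729233
C = 0.8600 * 1.00000000 * 0.92076609 - 0.7600 * 0.87284263 * 0.88729233 = 0.2033

Answer: Price = 0.2033


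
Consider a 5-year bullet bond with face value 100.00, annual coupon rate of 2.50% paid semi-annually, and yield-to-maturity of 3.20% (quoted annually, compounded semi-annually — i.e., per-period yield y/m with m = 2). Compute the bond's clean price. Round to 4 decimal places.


Coupon per period c = face * coupon_rate / m = 1.250000
Periods per year m = 2; per-period yield y/m = 0.016000
Number of cashflows N = 10
Cashflows (t years, CF_t, discount factor 1/(1+y/m)^(m*t), PV):
  t = 0.5000: CF_t = 1.250000, DF = 0.984252, PV = 1.230315
  t = 1.0000: CF_t = 1.250000, DF = 0.968752, PV = 1.210940
  t = 1.5000: CF_t = 1.250000, DF = 0.953496, PV = 1.191870
  t = 2.0000: CF_t = 1.250000, DF = 0.938480, PV = 1.173100
  t = 2.5000: CF_t = 1.250000, DF = 0.923701, PV = 1.154626
  t = 3.0000: CF_t = 1.250000, DF = 0.909155, PV = 1.136443
  t = 3.5000: CF_t = 1.250000, DF = 0.894837, PV = 1.118547
  t = 4.0000: CF_t = 1.250000, DF = 0.880745, PV = 1.100932
  t = 4.5000: CF_t = 1.250000, DF = 0.866875, PV = 1.083594
  t = 5.0000: CF_t = 101.250000, DF = 0.853224, PV = 86.388902
Price P = sum_t PV_t = 96.789269

Answer: Price = 96.7893


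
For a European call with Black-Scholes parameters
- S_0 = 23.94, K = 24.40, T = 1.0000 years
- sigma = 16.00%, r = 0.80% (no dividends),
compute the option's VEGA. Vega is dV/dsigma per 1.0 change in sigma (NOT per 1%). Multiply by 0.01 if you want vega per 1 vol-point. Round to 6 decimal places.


d1 = 0.0110472989; d2 = -0.1489527011
phi(d1) = 0.3989179371; exp(-qT) = 1.0000000000; exp(-rT) = 0.9920319148
Vega = S * exp(-qT) * phi(d1) * sqrt(T) = 23.9400 * 1.0000000000 * 0.3989179371 * 1.0000000000 = 9.550095

Answer: Vega = 9.550095


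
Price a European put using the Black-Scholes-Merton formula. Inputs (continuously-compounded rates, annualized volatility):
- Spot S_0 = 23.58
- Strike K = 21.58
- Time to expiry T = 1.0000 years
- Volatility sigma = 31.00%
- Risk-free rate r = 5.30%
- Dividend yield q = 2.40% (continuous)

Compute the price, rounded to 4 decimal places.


Answer: Price = 1.5897

Derivation:
d1 = (ln(S/K) + (r - q + 0.5*sigma^2) * T) / (sigma * sqrt(T)) = 0.53445786
d2 = d1 - sigma * sqrt(T) = 0.22445786
exp(-rT) = 0.94838001; exp(-qT) = 0.97628571
P = K * exp(-rT) * N(-d2) - S_0 * exp(-qT) * N(-d1)
N(-d1) = 0.29651240; N(-d2) = 0.41120053
P = 21.5800 * 0.94838001 * 0.41120053 - 23.5800 * 0.97628571 * 0.29651240 = 1.5897


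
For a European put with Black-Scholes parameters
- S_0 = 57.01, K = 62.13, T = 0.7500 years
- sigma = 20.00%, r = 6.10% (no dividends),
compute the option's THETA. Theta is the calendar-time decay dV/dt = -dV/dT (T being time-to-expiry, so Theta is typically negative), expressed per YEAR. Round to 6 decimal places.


Answer: Theta = -0.335179

Derivation:
d1 = -0.1457940663; d2 = -0.3189991471
phi(d1) = 0.3947247912; exp(-qT) = 1.0000000000; exp(-rT) = 0.9552807525
Theta = -S*exp(-qT)*phi(d1)*sigma/(2*sqrt(T)) + r*K*exp(-rT)*N(-d2) - q*S*exp(-qT)*N(-d1)
N(-d1) = 0.5579580199; N(-d2) = 0.6251364202; sqrt(T) = 0.8660254038
Term 1 = -57.0100 * 1.0000000000 * 0.3947247912 * 0.2000 / (2 * 0.8660254038) = -2.5984526837
Term 2 = 0.0610 * 62.1300 * 0.9552807525 * 0.6251364202 = 2.2632733911
Term 3 = 0 (no dividend yield, q = 0)
Theta = -2.5984526837 + (2.2632733911) + (0.0000000000) = -0.335179


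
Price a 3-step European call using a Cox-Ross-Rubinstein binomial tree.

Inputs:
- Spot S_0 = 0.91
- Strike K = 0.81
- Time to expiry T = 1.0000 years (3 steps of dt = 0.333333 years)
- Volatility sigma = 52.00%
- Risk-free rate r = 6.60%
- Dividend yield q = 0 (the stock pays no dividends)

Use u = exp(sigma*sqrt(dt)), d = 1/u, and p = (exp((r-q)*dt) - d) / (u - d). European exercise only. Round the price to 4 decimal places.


dt = T/N = 0.333333
u = exp(sigma*sqrt(dt)) = 1.350159; d = 1/u = 0.740654
p = (exp((r-q)*dt) - d) / (u - d) = 0.461998
Discount per step: exp(-r*dt) = 0.978240
Stock lattice S(k, i) with i counting down-moves:
  k=0: S(0,0) = 0.9100
  k=1: S(1,0) = 1.2286; S(1,1) = 0.6740
  k=2: S(2,0) = 1.6589; S(2,1) = 0.9100; S(2,2) = 0.4992
  k=3: S(3,0) = 2.2397; S(3,1) = 1.2286; S(3,2) = 0.6740; S(3,3) = 0.3697
Terminal payoffs V(N, i) = max(S_T - K, 0):
  V(3,0) = 1.429731; V(3,1) = 0.418644; V(3,2) = 0.000000; V(3,3) = 0.000000
Backward induction: V(k, i) = exp(-r*dt) * [p * V(k+1, i) + (1-p) * V(k+1, i+1)].
  V(2,0) = exp(-r*dt) * [p*1.429731 + (1-p)*0.418644] = 0.866490
  V(2,1) = exp(-r*dt) * [p*0.418644 + (1-p)*0.000000] = 0.189204
  V(2,2) = exp(-r*dt) * [p*0.000000 + (1-p)*0.000000] = 0.000000
  V(1,0) = exp(-r*dt) * [p*0.866490 + (1-p)*0.189204] = 0.491183
  V(1,1) = exp(-r*dt) * [p*0.189204 + (1-p)*0.000000] = 0.085510
  V(0,0) = exp(-r*dt) * [p*0.491183 + (1-p)*0.085510] = 0.266991

Answer: Price = V(0,0) = 0.2670


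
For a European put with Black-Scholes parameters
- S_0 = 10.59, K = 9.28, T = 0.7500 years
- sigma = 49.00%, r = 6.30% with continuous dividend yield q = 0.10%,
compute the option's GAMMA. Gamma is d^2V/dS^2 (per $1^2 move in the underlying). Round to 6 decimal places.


Answer: Gamma = 0.072606

Derivation:
d1 = 0.6329316920; d2 = 0.2085792441
phi(d1) = 0.3265279279; exp(-qT) = 0.9992502812; exp(-rT) = 0.9538489056
Gamma = exp(-qT) * phi(d1) / (S * sigma * sqrt(T)) = 0.9992502812 * 0.3265279279 / (10.5900 * 0.4900 * 0.8660254038) = 0.072606


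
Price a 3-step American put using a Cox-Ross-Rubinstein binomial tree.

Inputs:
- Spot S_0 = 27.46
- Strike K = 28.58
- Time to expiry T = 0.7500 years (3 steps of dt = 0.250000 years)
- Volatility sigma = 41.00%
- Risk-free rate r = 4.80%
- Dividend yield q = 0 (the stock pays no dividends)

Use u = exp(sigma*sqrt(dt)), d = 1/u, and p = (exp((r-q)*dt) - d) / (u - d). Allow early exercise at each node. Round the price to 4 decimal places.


Answer: Price = V(0,0) = 4.3132

Derivation:
dt = T/N = 0.250000
u = exp(sigma*sqrt(dt)) = 1.227525; d = 1/u = 0.814647
p = (exp((r-q)*dt) - d) / (u - d) = 0.478168
Discount per step: exp(-r*dt) = 0.988072
Stock lattice S(k, i) with i counting down-moves:
  k=0: S(0,0) = 27.4600
  k=1: S(1,0) = 33.7078; S(1,1) = 22.3702
  k=2: S(2,0) = 41.3772; S(2,1) = 27.4600; S(2,2) = 18.2238
  k=3: S(3,0) = 50.7916; S(3,1) = 33.7078; S(3,2) = 22.3702; S(3,3) = 14.8460
Terminal payoffs V(N, i) = max(K - S_T, 0):
  V(3,0) = 0.000000; V(3,1) = 0.000000; V(3,2) = 6.209785; V(3,3) = 13.734001
Backward induction: V(k, i) = exp(-r*dt) * [p * V(k+1, i) + (1-p) * V(k+1, i+1)]; then take max(V_cont, immediate exercise) for American.
  V(2,0) = exp(-r*dt) * [p*0.000000 + (1-p)*0.000000] = 0.000000; exercise = 0.000000; V(2,0) = max -> 0.000000
  V(2,1) = exp(-r*dt) * [p*0.000000 + (1-p)*6.209785] = 3.201811; exercise = 1.120000; V(2,1) = max -> 3.201811
  V(2,2) = exp(-r*dt) * [p*6.209785 + (1-p)*13.734001] = 10.015254; exercise = 10.356164; V(2,2) = max -> 10.356164
  V(1,0) = exp(-r*dt) * [p*0.000000 + (1-p)*3.201811] = 1.650877; exercise = 0.000000; V(1,0) = max -> 1.650877
  V(1,1) = exp(-r*dt) * [p*3.201811 + (1-p)*10.356164] = 6.852456; exercise = 6.209785; V(1,1) = max -> 6.852456
  V(0,0) = exp(-r*dt) * [p*1.650877 + (1-p)*6.852456] = 4.313157; exercise = 1.120000; V(0,0) = max -> 4.313157


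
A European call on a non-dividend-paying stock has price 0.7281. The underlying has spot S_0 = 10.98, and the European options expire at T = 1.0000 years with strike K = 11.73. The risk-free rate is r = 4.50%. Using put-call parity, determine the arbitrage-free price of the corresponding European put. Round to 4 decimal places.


Answer: Put price = 0.9620

Derivation:
Put-call parity: C - P = S_0 * exp(-qT) - K * exp(-rT).
S_0 * exp(-qT) = 10.9800 * 1.00000000 = 10.98000000
K * exp(-rT) = 11.7300 * 0.95599748 = 11.21385046
P = C - S*exp(-qT) + K*exp(-rT)
P = 0.7281 - 10.98000000 + 11.21385046 = 0.9620


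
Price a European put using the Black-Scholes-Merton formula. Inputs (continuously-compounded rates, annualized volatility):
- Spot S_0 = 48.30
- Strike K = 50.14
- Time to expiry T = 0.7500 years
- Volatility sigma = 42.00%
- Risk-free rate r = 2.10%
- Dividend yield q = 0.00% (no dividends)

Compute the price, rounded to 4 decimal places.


Answer: Price = 7.5870

Derivation:
d1 = (ln(S/K) + (r - q + 0.5*sigma^2) * T) / (sigma * sqrt(T)) = 0.12237755
d2 = d1 - sigma * sqrt(T) = -0.24135312
exp(-rT) = 0.98437338; exp(-qT) = 1.00000000
P = K * exp(-rT) * N(-d2) - S_0 * exp(-qT) * N(-d1)
N(-d1) = 0.45130001; N(-d2) = 0.59535928
P = 50.1400 * 0.98437338 * 0.59535928 - 48.3000 * 1.00000000 * 0.45130001 = 7.5870


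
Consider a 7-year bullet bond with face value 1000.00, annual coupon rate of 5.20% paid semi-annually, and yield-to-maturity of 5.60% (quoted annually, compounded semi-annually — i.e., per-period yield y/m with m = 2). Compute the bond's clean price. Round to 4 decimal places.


Answer: Price = 977.0967

Derivation:
Coupon per period c = face * coupon_rate / m = 26.000000
Periods per year m = 2; per-period yield y/m = 0.028000
Number of cashflows N = 14
Cashflows (t years, CF_t, discount factor 1/(1+y/m)^(m*t), PV):
  t = 0.5000: CF_t = 26.000000, DF = 0.972763, PV = 25.291829
  t = 1.0000: CF_t = 26.000000, DF = 0.946267, PV = 24.602946
  t = 1.5000: CF_t = 26.000000, DF = 0.920493, PV = 23.932827
  t = 2.0000: CF_t = 26.000000, DF = 0.895422, PV = 23.280960
  t = 2.5000: CF_t = 26.000000, DF = 0.871033, PV = 22.646848
  t = 3.0000: CF_t = 26.000000, DF = 0.847308, PV = 22.030008
  t = 3.5000: CF_t = 26.000000, DF = 0.824230, PV = 21.429969
  t = 4.0000: CF_t = 26.000000, DF = 0.801780, PV = 20.846273
  t = 4.5000: CF_t = 26.000000, DF = 0.779941, PV = 20.278476
  t = 5.0000: CF_t = 26.000000, DF = 0.758698, PV = 19.726144
  t = 5.5000: CF_t = 26.000000, DF = 0.738033, PV = 19.188856
  t = 6.0000: CF_t = 26.000000, DF = 0.717931, PV = 18.666202
  t = 6.5000: CF_t = 26.000000, DF = 0.698376, PV = 18.157784
  t = 7.0000: CF_t = 1026.000000, DF = 0.679354, PV = 697.017618
Price P = sum_t PV_t = 977.096743


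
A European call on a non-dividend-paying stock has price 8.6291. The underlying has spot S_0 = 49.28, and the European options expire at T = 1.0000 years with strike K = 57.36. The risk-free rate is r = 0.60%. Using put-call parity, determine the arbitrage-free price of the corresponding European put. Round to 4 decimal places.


Answer: Put price = 16.3660

Derivation:
Put-call parity: C - P = S_0 * exp(-qT) - K * exp(-rT).
S_0 * exp(-qT) = 49.2800 * 1.00000000 = 49.28000000
K * exp(-rT) = 57.3600 * 0.99401796 = 57.01687042
P = C - S*exp(-qT) + K*exp(-rT)
P = 8.6291 - 49.28000000 + 57.01687042 = 16.3660


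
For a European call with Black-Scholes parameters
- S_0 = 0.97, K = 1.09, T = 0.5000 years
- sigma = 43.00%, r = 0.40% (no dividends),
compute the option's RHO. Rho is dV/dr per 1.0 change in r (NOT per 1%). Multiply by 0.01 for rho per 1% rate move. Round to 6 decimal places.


d1 = -0.2249977723; d2 = -0.5290536882
phi(d1) = 0.3889709830; exp(-qT) = 1.0000000000; exp(-rT) = 0.9980019987
N(d2) = 0.2983841034
Rho = K*T*exp(-rT)*N(d2) = 1.0900 * 0.5000 * 0.9980019987 * 0.2983841034 = 0.162294

Answer: Rho = 0.162294


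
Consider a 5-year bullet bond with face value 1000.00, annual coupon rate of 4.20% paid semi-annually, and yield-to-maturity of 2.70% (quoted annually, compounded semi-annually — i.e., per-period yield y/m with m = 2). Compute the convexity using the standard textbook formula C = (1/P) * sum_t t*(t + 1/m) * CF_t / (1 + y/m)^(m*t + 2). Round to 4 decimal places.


Answer: Convexity = 23.7821

Derivation:
Coupon per period c = face * coupon_rate / m = 21.000000
Periods per year m = 2; per-period yield y/m = 0.013500
Number of cashflows N = 10
Cashflows (t years, CF_t, discount factor 1/(1+y/m)^(m*t), PV):
  t = 0.5000: CF_t = 21.000000, DF = 0.986680, PV = 20.720276
  t = 1.0000: CF_t = 21.000000, DF = 0.973537, PV = 20.444279
  t = 1.5000: CF_t = 21.000000, DF = 0.960569, PV = 20.171957
  t = 2.0000: CF_t = 21.000000, DF = 0.947774, PV = 19.903263
  t = 2.5000: CF_t = 21.000000, DF = 0.935150, PV = 19.638148
  t = 3.0000: CF_t = 21.000000, DF = 0.922694, PV = 19.376564
  t = 3.5000: CF_t = 21.000000, DF = 0.910403, PV = 19.118465
  t = 4.0000: CF_t = 21.000000, DF = 0.898276, PV = 18.863804
  t = 4.5000: CF_t = 21.000000, DF = 0.886311, PV = 18.612535
  t = 5.0000: CF_t = 1021.000000, DF = 0.874505, PV = 892.869960
Price P = sum_t PV_t = 1069.719251
Convexity numerator sum_t t*(t + 1/m) * CF_t / (1+y/m)^(m*t + 2):
  t = 0.5000: term = 10.085979
  t = 1.0000: term = 29.854895
  t = 1.5000: term = 58.914444
  t = 2.0000: term = 96.882822
  t = 2.5000: term = 143.388489
  t = 3.0000: term = 198.069940
  t = 3.5000: term = 260.575484
  t = 4.0000: term = 330.563022
  t = 4.5000: term = 407.699829
  t = 5.0000: term = 23904.155185
Convexity = (1/P) * sum = 25440.190087 / 1069.719251 = 23.782119


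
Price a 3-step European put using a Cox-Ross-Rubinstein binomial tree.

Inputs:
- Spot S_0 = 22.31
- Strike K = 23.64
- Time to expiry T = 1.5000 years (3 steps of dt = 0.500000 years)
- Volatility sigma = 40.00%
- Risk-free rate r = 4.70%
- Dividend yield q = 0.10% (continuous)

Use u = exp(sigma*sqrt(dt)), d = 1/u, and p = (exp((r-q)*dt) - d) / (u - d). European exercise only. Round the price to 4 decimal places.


dt = T/N = 0.500000
u = exp(sigma*sqrt(dt)) = 1.326896; d = 1/u = 0.753638
p = (exp((r-q)*dt) - d) / (u - d) = 0.470343
Discount per step: exp(-r*dt) = 0.976774
Stock lattice S(k, i) with i counting down-moves:
  k=0: S(0,0) = 22.3100
  k=1: S(1,0) = 29.6031; S(1,1) = 16.8137
  k=2: S(2,0) = 39.2802; S(2,1) = 22.3100; S(2,2) = 12.6714
  k=3: S(3,0) = 52.1208; S(3,1) = 29.6031; S(3,2) = 16.8137; S(3,3) = 9.5497
Terminal payoffs V(N, i) = max(K - S_T, 0):
  V(3,0) = 0.000000; V(3,1) = 0.000000; V(3,2) = 6.826329; V(3,3) = 14.090327
Backward induction: V(k, i) = exp(-r*dt) * [p * V(k+1, i) + (1-p) * V(k+1, i+1)].
  V(2,0) = exp(-r*dt) * [p*0.000000 + (1-p)*0.000000] = 0.000000
  V(2,1) = exp(-r*dt) * [p*0.000000 + (1-p)*6.826329] = 3.531633
  V(2,2) = exp(-r*dt) * [p*6.826329 + (1-p)*14.090327] = 10.425844
  V(1,0) = exp(-r*dt) * [p*0.000000 + (1-p)*3.531633] = 1.827107
  V(1,1) = exp(-r*dt) * [p*3.531633 + (1-p)*10.425844] = 7.016360
  V(0,0) = exp(-r*dt) * [p*1.827107 + (1-p)*7.016360] = 4.469355

Answer: Price = V(0,0) = 4.4694


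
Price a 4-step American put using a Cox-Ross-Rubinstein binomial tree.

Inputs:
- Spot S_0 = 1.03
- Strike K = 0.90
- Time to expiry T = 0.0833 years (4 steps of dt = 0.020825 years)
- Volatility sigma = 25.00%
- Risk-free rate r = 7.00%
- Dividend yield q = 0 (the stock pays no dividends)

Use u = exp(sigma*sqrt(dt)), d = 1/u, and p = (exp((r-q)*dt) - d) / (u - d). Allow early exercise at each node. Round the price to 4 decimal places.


Answer: Price = V(0,0) = 0.0005

Derivation:
dt = T/N = 0.020825
u = exp(sigma*sqrt(dt)) = 1.036736; d = 1/u = 0.964566
p = (exp((r-q)*dt) - d) / (u - d) = 0.511195
Discount per step: exp(-r*dt) = 0.998543
Stock lattice S(k, i) with i counting down-moves:
  k=0: S(0,0) = 1.0300
  k=1: S(1,0) = 1.0678; S(1,1) = 0.9935
  k=2: S(2,0) = 1.1071; S(2,1) = 1.0300; S(2,2) = 0.9583
  k=3: S(3,0) = 1.1477; S(3,1) = 1.0678; S(3,2) = 0.9935; S(3,3) = 0.9243
  k=4: S(4,0) = 1.1899; S(4,1) = 1.1071; S(4,2) = 1.0300; S(4,3) = 0.9583; S(4,4) = 0.8916
Terminal payoffs V(N, i) = max(K - S_T, 0):
  V(4,0) = 0.000000; V(4,1) = 0.000000; V(4,2) = 0.000000; V(4,3) = 0.000000; V(4,4) = 0.008411
Backward induction: V(k, i) = exp(-r*dt) * [p * V(k+1, i) + (1-p) * V(k+1, i+1)]; then take max(V_cont, immediate exercise) for American.
  V(3,0) = exp(-r*dt) * [p*0.000000 + (1-p)*0.000000] = 0.000000; exercise = 0.000000; V(3,0) = max -> 0.000000
  V(3,1) = exp(-r*dt) * [p*0.000000 + (1-p)*0.000000] = 0.000000; exercise = 0.000000; V(3,1) = max -> 0.000000
  V(3,2) = exp(-r*dt) * [p*0.000000 + (1-p)*0.000000] = 0.000000; exercise = 0.000000; V(3,2) = max -> 0.000000
  V(3,3) = exp(-r*dt) * [p*0.000000 + (1-p)*0.008411] = 0.004105; exercise = 0.000000; V(3,3) = max -> 0.004105
  V(2,0) = exp(-r*dt) * [p*0.000000 + (1-p)*0.000000] = 0.000000; exercise = 0.000000; V(2,0) = max -> 0.000000
  V(2,1) = exp(-r*dt) * [p*0.000000 + (1-p)*0.000000] = 0.000000; exercise = 0.000000; V(2,1) = max -> 0.000000
  V(2,2) = exp(-r*dt) * [p*0.000000 + (1-p)*0.004105] = 0.002004; exercise = 0.000000; V(2,2) = max -> 0.002004
  V(1,0) = exp(-r*dt) * [p*0.000000 + (1-p)*0.000000] = 0.000000; exercise = 0.000000; V(1,0) = max -> 0.000000
  V(1,1) = exp(-r*dt) * [p*0.000000 + (1-p)*0.002004] = 0.000978; exercise = 0.000000; V(1,1) = max -> 0.000978
  V(0,0) = exp(-r*dt) * [p*0.000000 + (1-p)*0.000978] = 0.000477; exercise = 0.000000; V(0,0) = max -> 0.000477


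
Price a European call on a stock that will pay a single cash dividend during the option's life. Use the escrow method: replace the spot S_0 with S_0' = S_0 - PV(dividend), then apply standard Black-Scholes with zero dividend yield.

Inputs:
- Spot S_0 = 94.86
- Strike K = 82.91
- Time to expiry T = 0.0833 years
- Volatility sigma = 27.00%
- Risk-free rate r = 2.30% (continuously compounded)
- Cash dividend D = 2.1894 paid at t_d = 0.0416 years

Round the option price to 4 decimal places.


Answer: Price = 10.1436

Derivation:
PV(D) = D * exp(-r * t_d) = 2.1894 * 0.99904366 = 2.18730618
S_0' = S_0 - PV(D) = 94.8600 - 2.18730618 = 92.67269382
d1 = (ln(S_0'/K) + (r + sigma^2/2)*T) / (sigma*sqrt(T)) = 1.49204794
d2 = d1 - sigma*sqrt(T) = 1.41412125
exp(-rT) = 0.99808593
N(d1) = 0.93215671; N(d2) = 0.92133685
C = S_0' * N(d1) - K * exp(-rT) * N(d2) = 92.67269382 * 0.93215671 - 82.9100 * 0.99808593 * 0.92133685 = 10.1436


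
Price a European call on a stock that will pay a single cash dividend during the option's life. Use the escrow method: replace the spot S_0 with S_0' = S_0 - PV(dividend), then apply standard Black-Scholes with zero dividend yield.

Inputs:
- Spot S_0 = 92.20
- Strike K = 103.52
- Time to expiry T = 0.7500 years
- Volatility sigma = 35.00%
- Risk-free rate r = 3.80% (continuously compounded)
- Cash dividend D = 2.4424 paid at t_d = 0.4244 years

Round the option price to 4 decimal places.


Answer: Price = 6.8517

Derivation:
PV(D) = D * exp(-r * t_d) = 2.4424 * 0.98400215 = 2.40332684
S_0' = S_0 - PV(D) = 92.2000 - 2.40332684 = 89.79667316
d1 = (ln(S_0'/K) + (r + sigma^2/2)*T) / (sigma*sqrt(T)) = -0.22361404
d2 = d1 - sigma*sqrt(T) = -0.52672293
exp(-rT) = 0.97190229
N(d1) = 0.41152882; N(d2) = 0.29919300
C = S_0' * N(d1) - K * exp(-rT) * N(d2) = 89.79667316 * 0.41152882 - 103.5200 * 0.97190229 * 0.29919300 = 6.8517


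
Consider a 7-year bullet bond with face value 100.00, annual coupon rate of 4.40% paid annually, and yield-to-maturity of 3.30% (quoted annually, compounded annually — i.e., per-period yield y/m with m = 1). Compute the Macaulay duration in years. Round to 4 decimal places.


Coupon per period c = face * coupon_rate / m = 4.400000
Periods per year m = 1; per-period yield y/m = 0.033000
Number of cashflows N = 7
Cashflows (t years, CF_t, discount factor 1/(1+y/m)^(m*t), PV):
  t = 1.0000: CF_t = 4.400000, DF = 0.968054, PV = 4.259439
  t = 2.0000: CF_t = 4.400000, DF = 0.937129, PV = 4.123367
  t = 3.0000: CF_t = 4.400000, DF = 0.907192, PV = 3.991643
  t = 4.0000: CF_t = 4.400000, DF = 0.878211, PV = 3.864127
  t = 5.0000: CF_t = 4.400000, DF = 0.850156, PV = 3.740684
  t = 6.0000: CF_t = 4.400000, DF = 0.822997, PV = 3.621185
  t = 7.0000: CF_t = 104.400000, DF = 0.796705, PV = 83.176042
Price P = sum_t PV_t = 106.776487
Macaulay numerator sum_t t * PV_t:
  t * PV_t at t = 1.0000: 4.259439
  t * PV_t at t = 2.0000: 8.246735
  t * PV_t at t = 3.0000: 11.974930
  t * PV_t at t = 4.0000: 15.456508
  t * PV_t at t = 5.0000: 18.703422
  t * PV_t at t = 6.0000: 21.727112
  t * PV_t at t = 7.0000: 582.232291
Macaulay duration D = (sum_t t * PV_t) / P = 662.600436 / 106.776487 = 6.205490

Answer: Macaulay duration = 6.2055 years


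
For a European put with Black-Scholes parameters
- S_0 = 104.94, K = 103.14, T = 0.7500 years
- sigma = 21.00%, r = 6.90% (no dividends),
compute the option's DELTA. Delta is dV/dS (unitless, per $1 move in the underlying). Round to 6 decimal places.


Answer: Delta = -0.318957

Derivation:
d1 = 0.4706172825; d2 = 0.2887519477
phi(d1) = 0.3571216330; exp(-qT) = 1.0000000000; exp(-rT) = 0.9495662287
N(-d1) = 0.3189570319
Delta = -exp(-qT) * N(-d1) = -1.0000000000 * 0.3189570319 = -0.318957


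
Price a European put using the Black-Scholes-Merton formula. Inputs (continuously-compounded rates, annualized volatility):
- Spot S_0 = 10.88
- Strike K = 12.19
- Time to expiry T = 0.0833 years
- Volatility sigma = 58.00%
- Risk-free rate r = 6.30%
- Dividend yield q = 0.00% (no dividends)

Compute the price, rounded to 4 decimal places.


d1 = (ln(S/K) + (r - q + 0.5*sigma^2) * T) / (sigma * sqrt(T)) = -0.56410884
d2 = d1 - sigma * sqrt(T) = -0.73150693
exp(-rT) = 0.99476585; exp(-qT) = 1.00000000
P = K * exp(-rT) * N(-d2) - S_0 * exp(-qT) * N(-d1)
N(-d1) = 0.71365997; N(-d2) = 0.76776521
P = 12.1900 * 0.99476585 * 0.76776521 - 10.8800 * 1.00000000 * 0.71365997 = 1.5455

Answer: Price = 1.5455


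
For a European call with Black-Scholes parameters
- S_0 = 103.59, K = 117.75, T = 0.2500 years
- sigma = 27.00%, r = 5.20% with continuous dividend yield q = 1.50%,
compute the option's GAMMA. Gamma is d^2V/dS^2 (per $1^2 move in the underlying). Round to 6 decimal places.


Answer: Gamma = 0.020422

Derivation:
d1 = -0.8130402432; d2 = -0.9480402432
phi(d1) = 0.2866607690; exp(-qT) = 0.9962570225; exp(-rT) = 0.9870841350
Gamma = exp(-qT) * phi(d1) / (S * sigma * sqrt(T)) = 0.9962570225 * 0.2866607690 / (103.5900 * 0.2700 * 0.5000000000) = 0.020422


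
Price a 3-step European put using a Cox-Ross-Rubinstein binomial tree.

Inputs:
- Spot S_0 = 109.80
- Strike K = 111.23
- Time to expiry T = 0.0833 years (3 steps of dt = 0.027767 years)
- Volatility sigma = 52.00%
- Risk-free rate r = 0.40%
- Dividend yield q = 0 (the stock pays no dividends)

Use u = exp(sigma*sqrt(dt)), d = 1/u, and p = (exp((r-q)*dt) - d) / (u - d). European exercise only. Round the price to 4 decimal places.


dt = T/N = 0.027767
u = exp(sigma*sqrt(dt)) = 1.090514; d = 1/u = 0.916999
p = (exp((r-q)*dt) - d) / (u - d) = 0.478991
Discount per step: exp(-r*dt) = 0.999889
Stock lattice S(k, i) with i counting down-moves:
  k=0: S(0,0) = 109.8000
  k=1: S(1,0) = 119.7385; S(1,1) = 100.6864
  k=2: S(2,0) = 130.5765; S(2,1) = 109.8000; S(2,2) = 92.3293
  k=3: S(3,0) = 142.3955; S(3,1) = 119.7385; S(3,2) = 100.6864; S(3,3) = 84.6659
Terminal payoffs V(N, i) = max(K - S_T, 0):
  V(3,0) = 0.000000; V(3,1) = 0.000000; V(3,2) = 10.543554; V(3,3) = 26.564133
Backward induction: V(k, i) = exp(-r*dt) * [p * V(k+1, i) + (1-p) * V(k+1, i+1)].
  V(2,0) = exp(-r*dt) * [p*0.000000 + (1-p)*0.000000] = 0.000000
  V(2,1) = exp(-r*dt) * [p*0.000000 + (1-p)*10.543554] = 5.492673
  V(2,2) = exp(-r*dt) * [p*10.543554 + (1-p)*26.564133] = 18.888316
  V(1,0) = exp(-r*dt) * [p*0.000000 + (1-p)*5.492673] = 2.861412
  V(1,1) = exp(-r*dt) * [p*5.492673 + (1-p)*18.888316] = 12.470534
  V(0,0) = exp(-r*dt) * [p*2.861412 + (1-p)*12.470534] = 7.866974

Answer: Price = V(0,0) = 7.8670
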